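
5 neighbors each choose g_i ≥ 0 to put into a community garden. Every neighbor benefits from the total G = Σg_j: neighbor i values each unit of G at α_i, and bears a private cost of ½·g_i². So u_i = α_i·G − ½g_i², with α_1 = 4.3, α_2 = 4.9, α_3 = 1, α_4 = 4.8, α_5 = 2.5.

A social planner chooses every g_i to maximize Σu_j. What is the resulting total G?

87.5

Planner FOC: ∂(Σu_j)/∂g_i = (Σα_j) − g_i = 0, so g_i^SO = Σα_j = 17.5 for every i; G^SO = 87.5.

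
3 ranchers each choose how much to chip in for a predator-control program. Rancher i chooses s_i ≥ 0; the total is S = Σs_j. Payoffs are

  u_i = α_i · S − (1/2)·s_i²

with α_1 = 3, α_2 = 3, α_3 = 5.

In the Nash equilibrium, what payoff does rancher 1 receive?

Rancher i's FOC: ∂u_i/∂s_i = α_i − s_i = 0, so s_i* = α_i.
NE contributions = (3, 3, 5); S = 11.
u_1 = α_1·S − ½·(s_1)² = 3·11 − ½·3² = 28.5.

28.5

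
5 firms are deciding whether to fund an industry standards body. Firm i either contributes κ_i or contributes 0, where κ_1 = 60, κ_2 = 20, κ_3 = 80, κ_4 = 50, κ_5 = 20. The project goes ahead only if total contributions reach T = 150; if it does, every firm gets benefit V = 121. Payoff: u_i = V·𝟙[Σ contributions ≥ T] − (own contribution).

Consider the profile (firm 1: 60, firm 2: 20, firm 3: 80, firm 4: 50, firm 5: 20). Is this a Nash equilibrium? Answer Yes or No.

Total = 230 ≥ 150: provided.
Firm 1 (pledges 60, payoff 61): dropping to 0 → total 170, payoff 121. Profitable deviation.

No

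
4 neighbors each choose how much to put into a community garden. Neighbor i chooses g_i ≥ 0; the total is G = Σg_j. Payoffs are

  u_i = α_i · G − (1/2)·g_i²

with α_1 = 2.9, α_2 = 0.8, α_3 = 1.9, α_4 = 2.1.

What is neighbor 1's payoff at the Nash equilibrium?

18.125

Neighbor i's FOC: ∂u_i/∂g_i = α_i − g_i = 0, so g_i* = α_i.
NE contributions = (2.9, 0.8, 1.9, 2.1); G = 7.7.
u_1 = α_1·G − ½·(g_1)² = 2.9·7.7 − ½·2.9² = 18.125.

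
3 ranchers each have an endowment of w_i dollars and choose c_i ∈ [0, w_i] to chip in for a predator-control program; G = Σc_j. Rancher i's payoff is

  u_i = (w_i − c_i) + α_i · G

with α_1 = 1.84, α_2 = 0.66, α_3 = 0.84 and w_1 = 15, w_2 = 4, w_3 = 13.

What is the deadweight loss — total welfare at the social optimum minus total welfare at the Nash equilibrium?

39.78

∂u_i/∂c_i = α_i − 1, so rancher i contributes w_i if α_i > 1, else 0.
α_i > 1 for i ∈ {1}; NE contributions (15, 0, 0), G = 15.
W^NE = Σw_i − G^NE + (Σα_i)·G^NE = 32 + 2.34·15 = 67.1.
Planner: ∂(Σu_j)/∂c_i = Σα_j − 1 = 2.34 > 0, so everyone contributes w_i; G^SO = 32, W^SO = 32 + 2.34·32 = 106.88.
Deadweight loss = 39.78.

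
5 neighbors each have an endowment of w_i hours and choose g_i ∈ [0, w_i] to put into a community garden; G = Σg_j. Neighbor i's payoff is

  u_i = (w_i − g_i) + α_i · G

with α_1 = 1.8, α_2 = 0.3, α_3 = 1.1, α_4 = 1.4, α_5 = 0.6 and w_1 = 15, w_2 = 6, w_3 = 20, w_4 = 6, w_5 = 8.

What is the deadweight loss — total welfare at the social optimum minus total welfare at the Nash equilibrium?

58.8

∂u_i/∂g_i = α_i − 1, so neighbor i contributes w_i if α_i > 1, else 0.
α_i > 1 for i ∈ {1, 3, 4}; NE contributions (15, 0, 20, 6, 0), G = 41.
W^NE = Σw_i − G^NE + (Σα_i)·G^NE = 55 + 4.2·41 = 227.2.
Planner: ∂(Σu_j)/∂g_i = Σα_j − 1 = 4.2 > 0, so everyone contributes w_i; G^SO = 55, W^SO = 55 + 4.2·55 = 286.
Deadweight loss = 58.8.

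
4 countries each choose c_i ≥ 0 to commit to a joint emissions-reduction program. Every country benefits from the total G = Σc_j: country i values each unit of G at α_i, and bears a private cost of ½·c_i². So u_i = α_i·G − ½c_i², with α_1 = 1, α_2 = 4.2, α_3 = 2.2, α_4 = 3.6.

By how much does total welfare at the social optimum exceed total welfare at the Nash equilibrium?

Country i's FOC: ∂u_i/∂c_i = α_i − c_i = 0, so c_i* = α_i.
NE contributions = (1, 4.2, 2.2, 3.6); G = 11.
W^NE = (Σα)·G − ½Σα_i² = 11² − ½·36.44 = 102.78.
Planner sets c_i = Σα_j = 11 for every i, so G^SO = 4·11 = 44.
W^SO = (Σα)·G^SO − ½·4·(Σα)² = (4/2)·11² = 242.
Deadweight loss = W^SO − W^NE = 139.22.

139.22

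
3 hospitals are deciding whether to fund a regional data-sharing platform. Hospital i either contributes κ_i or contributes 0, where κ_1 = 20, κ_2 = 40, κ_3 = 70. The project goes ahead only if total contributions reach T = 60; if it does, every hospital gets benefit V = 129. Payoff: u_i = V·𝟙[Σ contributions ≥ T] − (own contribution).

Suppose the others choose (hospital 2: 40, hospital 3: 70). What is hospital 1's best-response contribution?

Others' total = 110 ≥ 60; contributing adds cost 20 for no extra benefit.
Best response: 0.

0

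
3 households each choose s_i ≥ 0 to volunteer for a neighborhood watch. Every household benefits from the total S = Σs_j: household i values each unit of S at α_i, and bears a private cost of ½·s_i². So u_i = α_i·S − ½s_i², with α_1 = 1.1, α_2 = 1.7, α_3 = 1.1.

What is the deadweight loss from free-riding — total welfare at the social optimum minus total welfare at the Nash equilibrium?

10.26

Household i's FOC: ∂u_i/∂s_i = α_i − s_i = 0, so s_i* = α_i.
NE contributions = (1.1, 1.7, 1.1); S = 3.9.
W^NE = (Σα)·S − ½Σα_i² = 3.9² − ½·5.31 = 12.555.
Planner sets s_i = Σα_j = 3.9 for every i, so S^SO = 3·3.9 = 11.7.
W^SO = (Σα)·S^SO − ½·3·(Σα)² = (3/2)·3.9² = 22.815.
Deadweight loss = W^SO − W^NE = 10.26.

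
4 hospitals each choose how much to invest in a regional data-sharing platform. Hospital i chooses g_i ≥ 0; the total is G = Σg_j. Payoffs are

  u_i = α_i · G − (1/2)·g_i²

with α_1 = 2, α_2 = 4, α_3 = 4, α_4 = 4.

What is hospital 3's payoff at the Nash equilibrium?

Hospital i's FOC: ∂u_i/∂g_i = α_i − g_i = 0, so g_i* = α_i.
NE contributions = (2, 4, 4, 4); G = 14.
u_3 = α_3·G − ½·(g_3)² = 4·14 − ½·4² = 48.

48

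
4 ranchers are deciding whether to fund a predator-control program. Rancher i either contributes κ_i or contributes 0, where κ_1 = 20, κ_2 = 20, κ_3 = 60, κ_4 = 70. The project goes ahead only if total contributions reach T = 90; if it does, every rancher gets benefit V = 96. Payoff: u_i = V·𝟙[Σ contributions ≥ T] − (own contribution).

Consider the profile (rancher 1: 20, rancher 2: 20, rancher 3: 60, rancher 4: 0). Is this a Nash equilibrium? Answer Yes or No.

Yes

Total = 100 ≥ 90: provided.
Rancher 1 (pledges 20, payoff 76): dropping to 0 → total 80, payoff 0. No gain.
Rancher 2 (pledges 20, payoff 76): dropping to 0 → total 80, payoff 0. No gain.
Rancher 3 (pledges 60, payoff 36): dropping to 0 → total 40, payoff 0. No gain.
Rancher 4 (pledges 0, payoff 96): pledging 70 → total 170, payoff 26. No gain.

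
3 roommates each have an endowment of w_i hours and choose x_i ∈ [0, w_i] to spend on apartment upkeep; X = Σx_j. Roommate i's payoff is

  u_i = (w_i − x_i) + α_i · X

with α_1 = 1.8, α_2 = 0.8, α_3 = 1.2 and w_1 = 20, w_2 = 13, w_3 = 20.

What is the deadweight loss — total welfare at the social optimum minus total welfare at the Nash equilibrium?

36.4

∂u_i/∂x_i = α_i − 1, so roommate i contributes w_i if α_i > 1, else 0.
α_i > 1 for i ∈ {1, 3}; NE contributions (20, 0, 20), X = 40.
W^NE = Σw_i − X^NE + (Σα_i)·X^NE = 53 + 2.8·40 = 165.
Planner: ∂(Σu_j)/∂x_i = Σα_j − 1 = 2.8 > 0, so everyone contributes w_i; X^SO = 53, W^SO = 53 + 2.8·53 = 201.4.
Deadweight loss = 36.4.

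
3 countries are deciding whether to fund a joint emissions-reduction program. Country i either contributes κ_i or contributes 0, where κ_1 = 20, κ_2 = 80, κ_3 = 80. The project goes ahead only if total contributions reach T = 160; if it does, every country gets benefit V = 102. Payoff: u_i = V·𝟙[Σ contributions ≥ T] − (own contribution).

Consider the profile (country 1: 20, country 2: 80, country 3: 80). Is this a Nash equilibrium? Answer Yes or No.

Total = 180 ≥ 160: provided.
Country 1 (pledges 20, payoff 82): dropping to 0 → total 160, payoff 102. Profitable deviation.

No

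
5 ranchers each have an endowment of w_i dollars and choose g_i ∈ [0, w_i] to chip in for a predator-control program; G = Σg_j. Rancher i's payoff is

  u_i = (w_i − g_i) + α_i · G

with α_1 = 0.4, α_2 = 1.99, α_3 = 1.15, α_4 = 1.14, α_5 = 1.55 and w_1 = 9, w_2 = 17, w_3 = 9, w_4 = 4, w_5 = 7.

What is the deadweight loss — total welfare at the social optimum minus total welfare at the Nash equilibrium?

47.07

∂u_i/∂g_i = α_i − 1, so rancher i contributes w_i if α_i > 1, else 0.
α_i > 1 for i ∈ {2, 3, 4, 5}; NE contributions (0, 17, 9, 4, 7), G = 37.
W^NE = Σw_i − G^NE + (Σα_i)·G^NE = 46 + 5.23·37 = 239.51.
Planner: ∂(Σu_j)/∂g_i = Σα_j − 1 = 5.23 > 0, so everyone contributes w_i; G^SO = 46, W^SO = 46 + 5.23·46 = 286.58.
Deadweight loss = 47.07.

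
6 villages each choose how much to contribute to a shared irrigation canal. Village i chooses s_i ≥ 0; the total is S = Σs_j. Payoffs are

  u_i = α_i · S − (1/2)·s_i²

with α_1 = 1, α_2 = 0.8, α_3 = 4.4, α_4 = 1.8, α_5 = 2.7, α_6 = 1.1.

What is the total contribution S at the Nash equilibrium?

11.8

Village i's FOC: ∂u_i/∂s_i = α_i − s_i = 0, so s_i* = α_i.
NE contributions = (1, 0.8, 4.4, 1.8, 2.7, 1.1); S = 11.8.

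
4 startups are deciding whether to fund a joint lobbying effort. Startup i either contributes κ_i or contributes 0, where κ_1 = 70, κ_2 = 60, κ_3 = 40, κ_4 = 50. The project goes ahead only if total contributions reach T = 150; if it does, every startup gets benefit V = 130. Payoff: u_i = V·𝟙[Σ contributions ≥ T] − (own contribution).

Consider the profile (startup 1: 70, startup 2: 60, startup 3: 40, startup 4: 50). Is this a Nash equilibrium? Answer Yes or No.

Total = 220 ≥ 150: provided.
Startup 1 (pledges 70, payoff 60): dropping to 0 → total 150, payoff 130. Profitable deviation.

No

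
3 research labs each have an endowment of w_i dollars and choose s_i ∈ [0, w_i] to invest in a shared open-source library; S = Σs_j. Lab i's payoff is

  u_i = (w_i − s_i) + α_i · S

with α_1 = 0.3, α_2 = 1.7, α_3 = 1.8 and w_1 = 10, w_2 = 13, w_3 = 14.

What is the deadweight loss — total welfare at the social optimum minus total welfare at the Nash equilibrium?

∂u_i/∂s_i = α_i − 1, so lab i contributes w_i if α_i > 1, else 0.
α_i > 1 for i ∈ {2, 3}; NE contributions (0, 13, 14), S = 27.
W^NE = Σw_i − S^NE + (Σα_i)·S^NE = 37 + 2.8·27 = 112.6.
Planner: ∂(Σu_j)/∂s_i = Σα_j − 1 = 2.8 > 0, so everyone contributes w_i; S^SO = 37, W^SO = 37 + 2.8·37 = 140.6.
Deadweight loss = 28.

28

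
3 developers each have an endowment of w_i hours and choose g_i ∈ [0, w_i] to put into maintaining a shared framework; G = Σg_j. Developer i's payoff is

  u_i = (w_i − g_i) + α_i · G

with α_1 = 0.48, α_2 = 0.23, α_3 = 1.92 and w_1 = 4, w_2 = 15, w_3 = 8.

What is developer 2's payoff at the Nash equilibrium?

16.84

∂u_i/∂g_i = α_i − 1, so developer i contributes w_i if α_i > 1, else 0.
α_i > 1 for i ∈ {3}; NE contributions (0, 0, 8), G = 8.
u_2 = (15 − 0) + 0.23·8 = 16.84.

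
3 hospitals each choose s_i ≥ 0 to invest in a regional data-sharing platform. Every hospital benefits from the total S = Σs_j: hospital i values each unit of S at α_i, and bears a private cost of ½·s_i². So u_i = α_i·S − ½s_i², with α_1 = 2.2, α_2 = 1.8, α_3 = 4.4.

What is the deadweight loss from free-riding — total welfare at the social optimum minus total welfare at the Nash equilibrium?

Hospital i's FOC: ∂u_i/∂s_i = α_i − s_i = 0, so s_i* = α_i.
NE contributions = (2.2, 1.8, 4.4); S = 8.4.
W^NE = (Σα)·S − ½Σα_i² = 8.4² − ½·27.44 = 56.84.
Planner sets s_i = Σα_j = 8.4 for every i, so S^SO = 3·8.4 = 25.2.
W^SO = (Σα)·S^SO − ½·3·(Σα)² = (3/2)·8.4² = 105.84.
Deadweight loss = W^SO − W^NE = 49.

49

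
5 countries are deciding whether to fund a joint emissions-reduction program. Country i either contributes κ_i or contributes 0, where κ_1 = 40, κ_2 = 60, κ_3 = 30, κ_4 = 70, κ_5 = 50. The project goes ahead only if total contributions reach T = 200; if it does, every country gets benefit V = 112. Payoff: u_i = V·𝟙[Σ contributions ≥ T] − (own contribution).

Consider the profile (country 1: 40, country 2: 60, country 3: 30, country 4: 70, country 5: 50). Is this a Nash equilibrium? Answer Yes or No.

No

Total = 250 ≥ 200: provided.
Country 1 (pledges 40, payoff 72): dropping to 0 → total 210, payoff 112. Profitable deviation.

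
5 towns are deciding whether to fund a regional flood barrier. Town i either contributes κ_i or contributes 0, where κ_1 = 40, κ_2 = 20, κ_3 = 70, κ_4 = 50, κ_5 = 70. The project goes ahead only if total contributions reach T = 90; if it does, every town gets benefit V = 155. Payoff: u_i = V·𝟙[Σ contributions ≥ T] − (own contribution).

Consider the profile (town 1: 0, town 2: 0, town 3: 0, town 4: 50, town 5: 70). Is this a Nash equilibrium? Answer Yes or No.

Yes

Total = 120 ≥ 90: provided.
Town 1 (pledges 0, payoff 155): pledging 40 → total 160, payoff 115. No gain.
Town 2 (pledges 0, payoff 155): pledging 20 → total 140, payoff 135. No gain.
Town 3 (pledges 0, payoff 155): pledging 70 → total 190, payoff 85. No gain.
Town 4 (pledges 50, payoff 105): dropping to 0 → total 70, payoff 0. No gain.
Town 5 (pledges 70, payoff 85): dropping to 0 → total 50, payoff 0. No gain.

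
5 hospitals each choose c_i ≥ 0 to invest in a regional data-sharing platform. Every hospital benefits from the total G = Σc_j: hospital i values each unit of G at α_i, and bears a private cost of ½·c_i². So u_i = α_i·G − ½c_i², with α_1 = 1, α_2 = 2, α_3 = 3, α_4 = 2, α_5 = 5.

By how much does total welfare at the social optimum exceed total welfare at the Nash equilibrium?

Hospital i's FOC: ∂u_i/∂c_i = α_i − c_i = 0, so c_i* = α_i.
NE contributions = (1, 2, 3, 2, 5); G = 13.
W^NE = (Σα)·G − ½Σα_i² = 13² − ½·43 = 147.5.
Planner sets c_i = Σα_j = 13 for every i, so G^SO = 5·13 = 65.
W^SO = (Σα)·G^SO − ½·5·(Σα)² = (5/2)·13² = 422.5.
Deadweight loss = W^SO − W^NE = 275.

275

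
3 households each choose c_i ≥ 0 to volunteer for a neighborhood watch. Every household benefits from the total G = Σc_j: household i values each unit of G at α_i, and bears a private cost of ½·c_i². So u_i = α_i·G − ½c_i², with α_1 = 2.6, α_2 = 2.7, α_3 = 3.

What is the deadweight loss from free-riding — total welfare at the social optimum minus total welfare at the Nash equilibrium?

Household i's FOC: ∂u_i/∂c_i = α_i − c_i = 0, so c_i* = α_i.
NE contributions = (2.6, 2.7, 3); G = 8.3.
W^NE = (Σα)·G − ½Σα_i² = 8.3² − ½·23.05 = 57.365.
Planner sets c_i = Σα_j = 8.3 for every i, so G^SO = 3·8.3 = 24.9.
W^SO = (Σα)·G^SO − ½·3·(Σα)² = (3/2)·8.3² = 103.335.
Deadweight loss = W^SO − W^NE = 45.97.

45.97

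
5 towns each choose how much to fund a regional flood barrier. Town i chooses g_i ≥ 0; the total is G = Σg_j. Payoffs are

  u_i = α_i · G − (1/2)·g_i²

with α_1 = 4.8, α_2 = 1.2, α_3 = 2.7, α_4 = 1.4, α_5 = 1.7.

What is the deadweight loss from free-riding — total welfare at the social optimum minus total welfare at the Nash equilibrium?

Town i's FOC: ∂u_i/∂g_i = α_i − g_i = 0, so g_i* = α_i.
NE contributions = (4.8, 1.2, 2.7, 1.4, 1.7); G = 11.8.
W^NE = (Σα)·G − ½Σα_i² = 11.8² − ½·36.62 = 120.93.
Planner sets g_i = Σα_j = 11.8 for every i, so G^SO = 5·11.8 = 59.
W^SO = (Σα)·G^SO − ½·5·(Σα)² = (5/2)·11.8² = 348.1.
Deadweight loss = W^SO − W^NE = 227.17.

227.17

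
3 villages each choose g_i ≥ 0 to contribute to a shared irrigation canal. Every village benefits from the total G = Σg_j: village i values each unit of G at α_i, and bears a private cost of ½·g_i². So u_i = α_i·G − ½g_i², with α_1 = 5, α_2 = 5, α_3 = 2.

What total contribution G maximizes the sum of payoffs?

Planner FOC: ∂(Σu_j)/∂g_i = (Σα_j) − g_i = 0, so g_i^SO = Σα_j = 12 for every i; G^SO = 36.

36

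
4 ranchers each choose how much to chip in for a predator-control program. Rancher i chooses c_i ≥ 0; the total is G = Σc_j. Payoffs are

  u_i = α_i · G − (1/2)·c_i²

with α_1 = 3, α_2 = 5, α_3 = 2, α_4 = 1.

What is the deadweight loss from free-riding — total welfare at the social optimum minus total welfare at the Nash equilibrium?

140.5

Rancher i's FOC: ∂u_i/∂c_i = α_i − c_i = 0, so c_i* = α_i.
NE contributions = (3, 5, 2, 1); G = 11.
W^NE = (Σα)·G − ½Σα_i² = 11² − ½·39 = 101.5.
Planner sets c_i = Σα_j = 11 for every i, so G^SO = 4·11 = 44.
W^SO = (Σα)·G^SO − ½·4·(Σα)² = (4/2)·11² = 242.
Deadweight loss = W^SO − W^NE = 140.5.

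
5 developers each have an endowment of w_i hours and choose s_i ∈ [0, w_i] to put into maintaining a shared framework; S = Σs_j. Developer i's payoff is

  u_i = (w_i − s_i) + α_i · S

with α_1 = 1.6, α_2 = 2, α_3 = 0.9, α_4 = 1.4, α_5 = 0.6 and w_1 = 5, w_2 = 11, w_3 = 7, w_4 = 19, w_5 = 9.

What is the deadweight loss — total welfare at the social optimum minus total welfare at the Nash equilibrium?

88

∂u_i/∂s_i = α_i − 1, so developer i contributes w_i if α_i > 1, else 0.
α_i > 1 for i ∈ {1, 2, 4}; NE contributions (5, 11, 0, 19, 0), S = 35.
W^NE = Σw_i − S^NE + (Σα_i)·S^NE = 51 + 5.5·35 = 243.5.
Planner: ∂(Σu_j)/∂s_i = Σα_j − 1 = 5.5 > 0, so everyone contributes w_i; S^SO = 51, W^SO = 51 + 5.5·51 = 331.5.
Deadweight loss = 88.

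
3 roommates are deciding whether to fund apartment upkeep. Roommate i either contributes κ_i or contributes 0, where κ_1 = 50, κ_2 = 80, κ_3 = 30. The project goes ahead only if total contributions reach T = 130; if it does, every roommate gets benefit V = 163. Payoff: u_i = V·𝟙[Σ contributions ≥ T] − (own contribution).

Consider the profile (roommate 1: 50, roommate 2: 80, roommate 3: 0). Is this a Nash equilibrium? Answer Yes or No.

Yes

Total = 130 ≥ 130: provided.
Roommate 1 (pledges 50, payoff 113): dropping to 0 → total 80, payoff 0. No gain.
Roommate 2 (pledges 80, payoff 83): dropping to 0 → total 50, payoff 0. No gain.
Roommate 3 (pledges 0, payoff 163): pledging 30 → total 160, payoff 133. No gain.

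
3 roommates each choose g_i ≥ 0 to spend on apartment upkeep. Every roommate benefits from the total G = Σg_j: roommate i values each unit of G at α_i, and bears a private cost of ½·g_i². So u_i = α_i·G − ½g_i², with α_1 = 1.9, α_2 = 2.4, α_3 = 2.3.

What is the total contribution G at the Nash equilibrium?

6.6

Roommate i's FOC: ∂u_i/∂g_i = α_i − g_i = 0, so g_i* = α_i.
NE contributions = (1.9, 2.4, 2.3); G = 6.6.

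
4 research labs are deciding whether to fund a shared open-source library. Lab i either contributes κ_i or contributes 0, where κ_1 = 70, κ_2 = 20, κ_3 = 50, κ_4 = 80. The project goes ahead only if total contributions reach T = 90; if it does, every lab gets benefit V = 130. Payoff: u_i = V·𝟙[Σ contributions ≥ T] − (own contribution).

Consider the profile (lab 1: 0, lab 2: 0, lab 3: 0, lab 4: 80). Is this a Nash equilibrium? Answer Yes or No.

Total = 80 < 90: not provided.
Lab 1 (pledges 0, payoff 0): pledging 70 → total 150, payoff 60. Profitable deviation.

No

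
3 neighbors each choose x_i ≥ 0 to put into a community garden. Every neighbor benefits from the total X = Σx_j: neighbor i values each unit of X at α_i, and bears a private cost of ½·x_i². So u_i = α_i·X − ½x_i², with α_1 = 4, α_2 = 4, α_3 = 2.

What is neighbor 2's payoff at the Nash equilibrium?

32

Neighbor i's FOC: ∂u_i/∂x_i = α_i − x_i = 0, so x_i* = α_i.
NE contributions = (4, 4, 2); X = 10.
u_2 = α_2·X − ½·(x_2)² = 4·10 − ½·4² = 32.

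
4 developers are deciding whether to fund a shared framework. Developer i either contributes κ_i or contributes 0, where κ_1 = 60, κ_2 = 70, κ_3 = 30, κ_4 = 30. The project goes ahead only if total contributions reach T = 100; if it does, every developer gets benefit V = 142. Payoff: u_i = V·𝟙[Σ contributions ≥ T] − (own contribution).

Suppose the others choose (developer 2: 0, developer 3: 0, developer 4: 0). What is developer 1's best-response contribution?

0

Others' total = 0. Even contributing 60 gives 60 < 100: no benefit either way.
Best response: 0.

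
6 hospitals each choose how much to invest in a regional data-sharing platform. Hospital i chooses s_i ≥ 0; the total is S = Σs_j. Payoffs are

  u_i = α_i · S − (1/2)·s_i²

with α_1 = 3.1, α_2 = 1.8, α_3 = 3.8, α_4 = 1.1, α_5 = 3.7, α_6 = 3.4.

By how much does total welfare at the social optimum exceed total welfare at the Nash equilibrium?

598.095

Hospital i's FOC: ∂u_i/∂s_i = α_i − s_i = 0, so s_i* = α_i.
NE contributions = (3.1, 1.8, 3.8, 1.1, 3.7, 3.4); S = 16.9.
W^NE = (Σα)·S − ½Σα_i² = 16.9² − ½·53.75 = 258.735.
Planner sets s_i = Σα_j = 16.9 for every i, so S^SO = 6·16.9 = 101.4.
W^SO = (Σα)·S^SO − ½·6·(Σα)² = (6/2)·16.9² = 856.83.
Deadweight loss = W^SO − W^NE = 598.095.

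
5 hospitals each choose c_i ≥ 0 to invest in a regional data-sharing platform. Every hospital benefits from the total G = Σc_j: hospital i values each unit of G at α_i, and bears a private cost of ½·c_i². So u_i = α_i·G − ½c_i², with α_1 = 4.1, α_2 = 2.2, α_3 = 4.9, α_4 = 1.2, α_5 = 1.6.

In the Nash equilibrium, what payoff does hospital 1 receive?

Hospital i's FOC: ∂u_i/∂c_i = α_i − c_i = 0, so c_i* = α_i.
NE contributions = (4.1, 2.2, 4.9, 1.2, 1.6); G = 14.
u_1 = α_1·G − ½·(c_1)² = 4.1·14 − ½·4.1² = 48.995.

48.995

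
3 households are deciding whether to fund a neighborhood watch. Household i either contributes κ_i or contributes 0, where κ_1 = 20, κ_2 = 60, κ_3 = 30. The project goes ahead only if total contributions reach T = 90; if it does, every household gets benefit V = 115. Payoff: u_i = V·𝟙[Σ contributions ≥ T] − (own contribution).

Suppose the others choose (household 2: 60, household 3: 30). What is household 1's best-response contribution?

0

Others' total = 90 ≥ 90; contributing adds cost 20 for no extra benefit.
Best response: 0.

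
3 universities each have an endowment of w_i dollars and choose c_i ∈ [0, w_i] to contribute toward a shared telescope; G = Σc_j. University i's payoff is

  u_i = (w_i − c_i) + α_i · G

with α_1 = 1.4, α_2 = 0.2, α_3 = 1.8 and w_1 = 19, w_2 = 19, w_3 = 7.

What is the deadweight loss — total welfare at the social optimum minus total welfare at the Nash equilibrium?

45.6

∂u_i/∂c_i = α_i − 1, so university i contributes w_i if α_i > 1, else 0.
α_i > 1 for i ∈ {1, 3}; NE contributions (19, 0, 7), G = 26.
W^NE = Σw_i − G^NE + (Σα_i)·G^NE = 45 + 2.4·26 = 107.4.
Planner: ∂(Σu_j)/∂c_i = Σα_j − 1 = 2.4 > 0, so everyone contributes w_i; G^SO = 45, W^SO = 45 + 2.4·45 = 153.
Deadweight loss = 45.6.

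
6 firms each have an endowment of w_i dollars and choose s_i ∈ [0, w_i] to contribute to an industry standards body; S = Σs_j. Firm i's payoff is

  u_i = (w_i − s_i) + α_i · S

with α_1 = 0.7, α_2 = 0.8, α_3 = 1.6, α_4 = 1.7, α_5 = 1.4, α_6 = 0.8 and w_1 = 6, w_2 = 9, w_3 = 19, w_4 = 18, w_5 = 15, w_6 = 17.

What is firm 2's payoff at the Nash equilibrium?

50.6

∂u_i/∂s_i = α_i − 1, so firm i contributes w_i if α_i > 1, else 0.
α_i > 1 for i ∈ {3, 4, 5}; NE contributions (0, 0, 19, 18, 15, 0), S = 52.
u_2 = (9 − 0) + 0.8·52 = 50.6.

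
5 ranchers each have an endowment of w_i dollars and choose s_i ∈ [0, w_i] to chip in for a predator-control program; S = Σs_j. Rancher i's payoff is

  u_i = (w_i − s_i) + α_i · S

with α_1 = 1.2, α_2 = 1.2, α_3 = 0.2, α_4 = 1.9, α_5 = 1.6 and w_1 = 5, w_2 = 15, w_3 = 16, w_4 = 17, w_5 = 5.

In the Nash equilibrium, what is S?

∂u_i/∂s_i = α_i − 1, so rancher i contributes w_i if α_i > 1, else 0.
α_i > 1 for i ∈ {1, 2, 4, 5}; NE contributions (5, 15, 0, 17, 5), S = 42.

42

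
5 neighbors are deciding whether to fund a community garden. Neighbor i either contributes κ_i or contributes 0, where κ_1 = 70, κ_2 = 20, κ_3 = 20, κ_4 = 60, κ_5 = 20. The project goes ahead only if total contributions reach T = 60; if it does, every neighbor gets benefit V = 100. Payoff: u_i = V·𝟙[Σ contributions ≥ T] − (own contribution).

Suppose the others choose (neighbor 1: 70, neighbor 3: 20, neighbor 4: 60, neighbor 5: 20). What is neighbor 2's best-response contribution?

0

Others' total = 170 ≥ 60; contributing adds cost 20 for no extra benefit.
Best response: 0.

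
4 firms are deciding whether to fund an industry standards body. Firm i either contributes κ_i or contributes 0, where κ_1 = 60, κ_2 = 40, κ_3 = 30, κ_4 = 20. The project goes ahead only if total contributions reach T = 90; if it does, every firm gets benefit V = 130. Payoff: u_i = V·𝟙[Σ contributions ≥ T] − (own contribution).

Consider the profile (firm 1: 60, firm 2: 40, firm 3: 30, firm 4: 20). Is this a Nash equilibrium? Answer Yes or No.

No

Total = 150 ≥ 90: provided.
Firm 1 (pledges 60, payoff 70): dropping to 0 → total 90, payoff 130. Profitable deviation.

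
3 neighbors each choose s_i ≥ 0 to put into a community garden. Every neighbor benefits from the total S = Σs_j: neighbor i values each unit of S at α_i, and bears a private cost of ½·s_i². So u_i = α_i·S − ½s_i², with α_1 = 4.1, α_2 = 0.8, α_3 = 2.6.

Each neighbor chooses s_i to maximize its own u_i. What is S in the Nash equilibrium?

Neighbor i's FOC: ∂u_i/∂s_i = α_i − s_i = 0, so s_i* = α_i.
NE contributions = (4.1, 0.8, 2.6); S = 7.5.

7.5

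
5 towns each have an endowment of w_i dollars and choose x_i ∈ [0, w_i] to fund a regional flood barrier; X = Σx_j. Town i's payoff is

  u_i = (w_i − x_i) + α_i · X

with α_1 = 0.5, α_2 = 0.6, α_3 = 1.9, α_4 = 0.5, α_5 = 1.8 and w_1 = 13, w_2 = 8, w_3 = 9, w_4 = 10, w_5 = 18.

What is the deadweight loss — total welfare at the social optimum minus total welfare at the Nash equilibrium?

∂u_i/∂x_i = α_i − 1, so town i contributes w_i if α_i > 1, else 0.
α_i > 1 for i ∈ {3, 5}; NE contributions (0, 0, 9, 0, 18), X = 27.
W^NE = Σw_i − X^NE + (Σα_i)·X^NE = 58 + 4.3·27 = 174.1.
Planner: ∂(Σu_j)/∂x_i = Σα_j − 1 = 4.3 > 0, so everyone contributes w_i; X^SO = 58, W^SO = 58 + 4.3·58 = 307.4.
Deadweight loss = 133.3.

133.3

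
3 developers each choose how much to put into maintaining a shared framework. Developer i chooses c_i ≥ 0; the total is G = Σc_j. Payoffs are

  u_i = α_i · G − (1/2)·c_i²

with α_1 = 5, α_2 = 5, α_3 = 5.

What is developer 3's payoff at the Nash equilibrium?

62.5

Developer i's FOC: ∂u_i/∂c_i = α_i − c_i = 0, so c_i* = α_i.
NE contributions = (5, 5, 5); G = 15.
u_3 = α_3·G − ½·(c_3)² = 5·15 − ½·5² = 62.5.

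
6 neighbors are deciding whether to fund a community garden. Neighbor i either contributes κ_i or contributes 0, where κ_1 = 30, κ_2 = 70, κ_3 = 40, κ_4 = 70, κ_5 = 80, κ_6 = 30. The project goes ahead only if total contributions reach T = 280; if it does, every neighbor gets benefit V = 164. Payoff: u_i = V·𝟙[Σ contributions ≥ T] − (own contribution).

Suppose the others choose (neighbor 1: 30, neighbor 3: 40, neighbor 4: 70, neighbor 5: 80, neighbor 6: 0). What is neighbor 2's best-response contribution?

Others' total = 220. Contributing 70 brings total to 290 ≥ 280: gain V − κ_2 = 94.
Best response: 70.

70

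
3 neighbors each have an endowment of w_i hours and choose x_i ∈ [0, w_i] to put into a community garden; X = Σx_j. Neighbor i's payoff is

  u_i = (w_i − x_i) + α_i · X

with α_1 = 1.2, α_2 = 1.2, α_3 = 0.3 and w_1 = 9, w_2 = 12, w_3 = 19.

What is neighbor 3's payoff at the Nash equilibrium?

25.3

∂u_i/∂x_i = α_i − 1, so neighbor i contributes w_i if α_i > 1, else 0.
α_i > 1 for i ∈ {1, 2}; NE contributions (9, 12, 0), X = 21.
u_3 = (19 − 0) + 0.3·21 = 25.3.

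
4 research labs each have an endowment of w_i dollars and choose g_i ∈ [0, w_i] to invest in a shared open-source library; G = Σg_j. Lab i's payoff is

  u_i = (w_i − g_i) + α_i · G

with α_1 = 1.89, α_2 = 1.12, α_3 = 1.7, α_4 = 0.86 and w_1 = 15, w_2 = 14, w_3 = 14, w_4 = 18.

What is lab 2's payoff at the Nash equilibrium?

∂u_i/∂g_i = α_i − 1, so lab i contributes w_i if α_i > 1, else 0.
α_i > 1 for i ∈ {1, 2, 3}; NE contributions (15, 14, 14, 0), G = 43.
u_2 = (14 − 14) + 1.12·43 = 48.16.

48.16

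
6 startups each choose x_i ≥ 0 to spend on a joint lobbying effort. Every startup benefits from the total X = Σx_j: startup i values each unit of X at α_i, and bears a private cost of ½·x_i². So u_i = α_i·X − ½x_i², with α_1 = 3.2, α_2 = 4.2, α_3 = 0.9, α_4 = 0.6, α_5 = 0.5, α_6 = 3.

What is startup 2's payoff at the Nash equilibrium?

43.26

Startup i's FOC: ∂u_i/∂x_i = α_i − x_i = 0, so x_i* = α_i.
NE contributions = (3.2, 4.2, 0.9, 0.6, 0.5, 3); X = 12.4.
u_2 = α_2·X − ½·(x_2)² = 4.2·12.4 − ½·4.2² = 43.26.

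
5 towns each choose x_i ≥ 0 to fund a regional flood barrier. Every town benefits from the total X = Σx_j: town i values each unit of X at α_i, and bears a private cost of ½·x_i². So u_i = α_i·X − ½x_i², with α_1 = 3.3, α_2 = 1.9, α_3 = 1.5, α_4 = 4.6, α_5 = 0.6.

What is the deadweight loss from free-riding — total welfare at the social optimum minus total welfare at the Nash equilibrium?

Town i's FOC: ∂u_i/∂x_i = α_i − x_i = 0, so x_i* = α_i.
NE contributions = (3.3, 1.9, 1.5, 4.6, 0.6); X = 11.9.
W^NE = (Σα)·X − ½Σα_i² = 11.9² − ½·38.27 = 122.475.
Planner sets x_i = Σα_j = 11.9 for every i, so X^SO = 5·11.9 = 59.5.
W^SO = (Σα)·X^SO − ½·5·(Σα)² = (5/2)·11.9² = 354.025.
Deadweight loss = W^SO − W^NE = 231.55.

231.55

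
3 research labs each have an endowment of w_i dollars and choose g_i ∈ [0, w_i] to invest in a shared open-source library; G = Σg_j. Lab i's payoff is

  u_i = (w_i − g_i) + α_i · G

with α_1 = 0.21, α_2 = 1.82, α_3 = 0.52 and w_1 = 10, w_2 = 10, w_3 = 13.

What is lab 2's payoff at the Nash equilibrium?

18.2

∂u_i/∂g_i = α_i − 1, so lab i contributes w_i if α_i > 1, else 0.
α_i > 1 for i ∈ {2}; NE contributions (0, 10, 0), G = 10.
u_2 = (10 − 10) + 1.82·10 = 18.2.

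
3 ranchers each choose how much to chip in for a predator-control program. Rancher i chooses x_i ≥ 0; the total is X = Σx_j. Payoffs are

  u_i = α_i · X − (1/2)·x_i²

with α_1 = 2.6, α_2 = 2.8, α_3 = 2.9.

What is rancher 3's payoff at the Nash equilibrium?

Rancher i's FOC: ∂u_i/∂x_i = α_i − x_i = 0, so x_i* = α_i.
NE contributions = (2.6, 2.8, 2.9); X = 8.3.
u_3 = α_3·X − ½·(x_3)² = 2.9·8.3 − ½·2.9² = 19.865.

19.865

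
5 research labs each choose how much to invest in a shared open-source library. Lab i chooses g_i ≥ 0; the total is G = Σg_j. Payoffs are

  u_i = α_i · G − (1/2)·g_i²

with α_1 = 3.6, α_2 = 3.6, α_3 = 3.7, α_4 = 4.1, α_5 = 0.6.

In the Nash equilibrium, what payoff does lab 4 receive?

Lab i's FOC: ∂u_i/∂g_i = α_i − g_i = 0, so g_i* = α_i.
NE contributions = (3.6, 3.6, 3.7, 4.1, 0.6); G = 15.6.
u_4 = α_4·G − ½·(g_4)² = 4.1·15.6 − ½·4.1² = 55.555.

55.555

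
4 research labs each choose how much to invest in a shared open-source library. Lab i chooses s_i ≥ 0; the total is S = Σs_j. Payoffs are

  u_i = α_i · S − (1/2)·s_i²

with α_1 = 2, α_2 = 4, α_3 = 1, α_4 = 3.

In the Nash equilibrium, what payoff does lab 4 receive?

25.5

Lab i's FOC: ∂u_i/∂s_i = α_i − s_i = 0, so s_i* = α_i.
NE contributions = (2, 4, 1, 3); S = 10.
u_4 = α_4·S − ½·(s_4)² = 3·10 − ½·3² = 25.5.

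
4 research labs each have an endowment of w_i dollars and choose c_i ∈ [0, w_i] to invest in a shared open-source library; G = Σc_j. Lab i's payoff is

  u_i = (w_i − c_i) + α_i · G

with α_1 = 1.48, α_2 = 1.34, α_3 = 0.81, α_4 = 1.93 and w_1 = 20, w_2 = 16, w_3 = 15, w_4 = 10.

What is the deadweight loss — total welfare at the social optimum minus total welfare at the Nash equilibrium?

68.4

∂u_i/∂c_i = α_i − 1, so lab i contributes w_i if α_i > 1, else 0.
α_i > 1 for i ∈ {1, 2, 4}; NE contributions (20, 16, 0, 10), G = 46.
W^NE = Σw_i − G^NE + (Σα_i)·G^NE = 61 + 4.56·46 = 270.76.
Planner: ∂(Σu_j)/∂c_i = Σα_j − 1 = 4.56 > 0, so everyone contributes w_i; G^SO = 61, W^SO = 61 + 4.56·61 = 339.16.
Deadweight loss = 68.4.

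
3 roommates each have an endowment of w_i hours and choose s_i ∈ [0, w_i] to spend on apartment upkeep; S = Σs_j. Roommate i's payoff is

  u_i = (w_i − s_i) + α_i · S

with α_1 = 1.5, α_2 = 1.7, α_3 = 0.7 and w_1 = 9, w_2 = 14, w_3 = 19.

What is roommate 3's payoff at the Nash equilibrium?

∂u_i/∂s_i = α_i − 1, so roommate i contributes w_i if α_i > 1, else 0.
α_i > 1 for i ∈ {1, 2}; NE contributions (9, 14, 0), S = 23.
u_3 = (19 − 0) + 0.7·23 = 35.1.

35.1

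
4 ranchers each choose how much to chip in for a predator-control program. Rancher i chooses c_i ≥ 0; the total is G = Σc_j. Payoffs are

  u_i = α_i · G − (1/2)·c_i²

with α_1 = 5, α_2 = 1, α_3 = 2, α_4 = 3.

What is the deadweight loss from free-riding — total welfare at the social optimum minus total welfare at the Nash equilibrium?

Rancher i's FOC: ∂u_i/∂c_i = α_i − c_i = 0, so c_i* = α_i.
NE contributions = (5, 1, 2, 3); G = 11.
W^NE = (Σα)·G − ½Σα_i² = 11² − ½·39 = 101.5.
Planner sets c_i = Σα_j = 11 for every i, so G^SO = 4·11 = 44.
W^SO = (Σα)·G^SO − ½·4·(Σα)² = (4/2)·11² = 242.
Deadweight loss = W^SO − W^NE = 140.5.

140.5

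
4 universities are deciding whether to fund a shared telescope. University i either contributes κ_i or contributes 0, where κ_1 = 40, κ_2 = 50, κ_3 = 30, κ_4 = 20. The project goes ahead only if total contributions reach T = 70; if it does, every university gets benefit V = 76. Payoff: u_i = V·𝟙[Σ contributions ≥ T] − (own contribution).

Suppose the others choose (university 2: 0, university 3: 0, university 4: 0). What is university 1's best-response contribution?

0

Others' total = 0. Even contributing 40 gives 40 < 70: no benefit either way.
Best response: 0.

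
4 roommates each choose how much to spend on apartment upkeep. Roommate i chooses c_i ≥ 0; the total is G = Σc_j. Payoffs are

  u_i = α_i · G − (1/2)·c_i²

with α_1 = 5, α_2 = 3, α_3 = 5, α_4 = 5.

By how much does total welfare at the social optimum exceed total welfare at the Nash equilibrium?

366

Roommate i's FOC: ∂u_i/∂c_i = α_i − c_i = 0, so c_i* = α_i.
NE contributions = (5, 3, 5, 5); G = 18.
W^NE = (Σα)·G − ½Σα_i² = 18² − ½·84 = 282.
Planner sets c_i = Σα_j = 18 for every i, so G^SO = 4·18 = 72.
W^SO = (Σα)·G^SO − ½·4·(Σα)² = (4/2)·18² = 648.
Deadweight loss = W^SO − W^NE = 366.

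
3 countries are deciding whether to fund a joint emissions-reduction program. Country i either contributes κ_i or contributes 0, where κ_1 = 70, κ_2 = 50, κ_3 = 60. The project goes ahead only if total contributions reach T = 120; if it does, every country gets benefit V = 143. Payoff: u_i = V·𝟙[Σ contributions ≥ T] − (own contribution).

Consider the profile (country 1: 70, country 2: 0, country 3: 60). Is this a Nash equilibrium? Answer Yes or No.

Total = 130 ≥ 120: provided.
Country 1 (pledges 70, payoff 73): dropping to 0 → total 60, payoff 0. No gain.
Country 2 (pledges 0, payoff 143): pledging 50 → total 180, payoff 93. No gain.
Country 3 (pledges 60, payoff 83): dropping to 0 → total 70, payoff 0. No gain.

Yes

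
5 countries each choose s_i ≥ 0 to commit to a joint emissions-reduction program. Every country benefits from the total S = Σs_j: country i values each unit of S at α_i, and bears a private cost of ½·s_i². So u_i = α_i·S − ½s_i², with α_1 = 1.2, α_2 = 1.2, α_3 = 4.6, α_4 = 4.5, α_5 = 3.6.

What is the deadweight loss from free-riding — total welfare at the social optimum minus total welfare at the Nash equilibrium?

370.64

Country i's FOC: ∂u_i/∂s_i = α_i − s_i = 0, so s_i* = α_i.
NE contributions = (1.2, 1.2, 4.6, 4.5, 3.6); S = 15.1.
W^NE = (Σα)·S − ½Σα_i² = 15.1² − ½·57.25 = 199.385.
Planner sets s_i = Σα_j = 15.1 for every i, so S^SO = 5·15.1 = 75.5.
W^SO = (Σα)·S^SO − ½·5·(Σα)² = (5/2)·15.1² = 570.025.
Deadweight loss = W^SO − W^NE = 370.64.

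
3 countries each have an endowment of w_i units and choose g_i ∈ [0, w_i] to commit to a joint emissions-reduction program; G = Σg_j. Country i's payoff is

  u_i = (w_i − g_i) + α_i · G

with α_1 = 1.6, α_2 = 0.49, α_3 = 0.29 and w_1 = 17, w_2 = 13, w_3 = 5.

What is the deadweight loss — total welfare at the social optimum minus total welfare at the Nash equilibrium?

∂u_i/∂g_i = α_i − 1, so country i contributes w_i if α_i > 1, else 0.
α_i > 1 for i ∈ {1}; NE contributions (17, 0, 0), G = 17.
W^NE = Σw_i − G^NE + (Σα_i)·G^NE = 35 + 1.38·17 = 58.46.
Planner: ∂(Σu_j)/∂g_i = Σα_j − 1 = 1.38 > 0, so everyone contributes w_i; G^SO = 35, W^SO = 35 + 1.38·35 = 83.3.
Deadweight loss = 24.84.

24.84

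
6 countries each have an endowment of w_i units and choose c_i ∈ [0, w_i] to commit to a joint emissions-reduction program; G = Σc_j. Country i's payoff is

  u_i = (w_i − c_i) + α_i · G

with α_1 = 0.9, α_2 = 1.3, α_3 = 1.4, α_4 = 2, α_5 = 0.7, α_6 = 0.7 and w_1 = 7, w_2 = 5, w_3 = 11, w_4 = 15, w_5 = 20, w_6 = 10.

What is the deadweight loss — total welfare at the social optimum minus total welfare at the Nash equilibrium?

∂u_i/∂c_i = α_i − 1, so country i contributes w_i if α_i > 1, else 0.
α_i > 1 for i ∈ {2, 3, 4}; NE contributions (0, 5, 11, 15, 0, 0), G = 31.
W^NE = Σw_i − G^NE + (Σα_i)·G^NE = 68 + 6·31 = 254.
Planner: ∂(Σu_j)/∂c_i = Σα_j − 1 = 6 > 0, so everyone contributes w_i; G^SO = 68, W^SO = 68 + 6·68 = 476.
Deadweight loss = 222.

222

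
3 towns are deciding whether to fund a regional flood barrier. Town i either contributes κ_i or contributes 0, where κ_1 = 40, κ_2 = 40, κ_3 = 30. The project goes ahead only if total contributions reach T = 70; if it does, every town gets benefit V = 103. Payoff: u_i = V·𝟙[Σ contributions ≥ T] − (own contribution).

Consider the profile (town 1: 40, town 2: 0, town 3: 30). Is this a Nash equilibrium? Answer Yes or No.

Total = 70 ≥ 70: provided.
Town 1 (pledges 40, payoff 63): dropping to 0 → total 30, payoff 0. No gain.
Town 2 (pledges 0, payoff 103): pledging 40 → total 110, payoff 63. No gain.
Town 3 (pledges 30, payoff 73): dropping to 0 → total 40, payoff 0. No gain.

Yes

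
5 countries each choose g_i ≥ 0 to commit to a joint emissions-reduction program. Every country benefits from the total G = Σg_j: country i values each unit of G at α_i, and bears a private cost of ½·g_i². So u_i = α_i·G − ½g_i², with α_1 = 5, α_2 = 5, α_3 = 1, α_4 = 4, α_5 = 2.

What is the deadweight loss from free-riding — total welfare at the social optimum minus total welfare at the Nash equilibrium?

Country i's FOC: ∂u_i/∂g_i = α_i − g_i = 0, so g_i* = α_i.
NE contributions = (5, 5, 1, 4, 2); G = 17.
W^NE = (Σα)·G − ½Σα_i² = 17² − ½·71 = 253.5.
Planner sets g_i = Σα_j = 17 for every i, so G^SO = 5·17 = 85.
W^SO = (Σα)·G^SO − ½·5·(Σα)² = (5/2)·17² = 722.5.
Deadweight loss = W^SO − W^NE = 469.

469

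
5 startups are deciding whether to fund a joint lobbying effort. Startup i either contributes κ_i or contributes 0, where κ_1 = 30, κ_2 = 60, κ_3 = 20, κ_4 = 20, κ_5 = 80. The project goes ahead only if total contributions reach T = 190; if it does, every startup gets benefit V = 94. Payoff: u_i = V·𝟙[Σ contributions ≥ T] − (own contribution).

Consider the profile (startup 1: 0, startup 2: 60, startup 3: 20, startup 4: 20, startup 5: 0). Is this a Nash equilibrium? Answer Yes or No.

No

Total = 100 < 190: not provided.
Startup 1 (pledges 0, payoff 0): pledging 30 → total 130, payoff -30. No gain.
Startup 2 (pledges 60, payoff -60): dropping to 0 → total 40, payoff 0. Profitable deviation.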